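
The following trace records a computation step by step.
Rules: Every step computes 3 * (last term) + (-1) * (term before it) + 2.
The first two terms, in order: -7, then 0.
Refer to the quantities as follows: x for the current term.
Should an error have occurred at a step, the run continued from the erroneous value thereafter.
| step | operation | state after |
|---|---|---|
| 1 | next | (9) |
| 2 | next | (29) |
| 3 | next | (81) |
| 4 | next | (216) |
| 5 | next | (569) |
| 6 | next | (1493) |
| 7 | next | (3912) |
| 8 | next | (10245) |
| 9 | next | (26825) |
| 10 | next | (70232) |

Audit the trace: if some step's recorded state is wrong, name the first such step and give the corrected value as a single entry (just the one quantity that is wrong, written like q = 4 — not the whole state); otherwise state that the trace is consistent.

step 3, x = 80

Recomputing the run from the initial state:
step 1: x = 9
step 2: x = 29
step 3: x = 80
step 4: x = 213
step 5: x = 561
step 6: x = 1472
step 7: x = 3857
step 8: x = 10101
step 9: x = 26448
step 10: x = 69245
The first disagreement with the trace is at step 3, where the value should be x = 80.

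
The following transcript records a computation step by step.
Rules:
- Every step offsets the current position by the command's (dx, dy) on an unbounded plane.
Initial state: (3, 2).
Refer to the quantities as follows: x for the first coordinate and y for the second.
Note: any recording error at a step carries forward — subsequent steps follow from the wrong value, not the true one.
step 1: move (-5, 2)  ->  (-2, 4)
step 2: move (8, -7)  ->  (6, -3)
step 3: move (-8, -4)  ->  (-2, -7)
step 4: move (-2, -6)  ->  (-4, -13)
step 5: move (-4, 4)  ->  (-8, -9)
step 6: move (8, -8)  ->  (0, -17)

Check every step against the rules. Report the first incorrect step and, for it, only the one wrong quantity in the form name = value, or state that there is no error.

no error

Recomputing the run from the initial state:
step 1: x = -2, y = 4
step 2: x = 6, y = -3
step 3: x = -2, y = -7
step 4: x = -4, y = -13
step 5: x = -8, y = -9
step 6: x = 0, y = -17
This matches the transcript at every step.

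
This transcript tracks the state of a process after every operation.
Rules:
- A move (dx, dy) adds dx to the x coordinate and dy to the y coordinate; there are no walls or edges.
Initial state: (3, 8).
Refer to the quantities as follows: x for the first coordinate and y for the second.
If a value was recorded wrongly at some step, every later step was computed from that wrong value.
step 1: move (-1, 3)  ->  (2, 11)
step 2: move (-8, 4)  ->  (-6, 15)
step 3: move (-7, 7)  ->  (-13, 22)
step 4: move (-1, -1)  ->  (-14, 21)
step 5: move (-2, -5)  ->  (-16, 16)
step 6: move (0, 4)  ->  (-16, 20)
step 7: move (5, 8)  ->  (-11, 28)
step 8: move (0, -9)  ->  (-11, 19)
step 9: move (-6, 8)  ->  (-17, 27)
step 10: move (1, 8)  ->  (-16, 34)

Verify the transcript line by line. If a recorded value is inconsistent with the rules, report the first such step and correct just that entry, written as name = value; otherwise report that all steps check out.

step 10, y = 35

Recomputing the run from the initial state:
step 1: x = 2, y = 11
step 2: x = -6, y = 15
step 3: x = -13, y = 22
step 4: x = -14, y = 21
step 5: x = -16, y = 16
step 6: x = -16, y = 20
step 7: x = -11, y = 28
step 8: x = -11, y = 19
step 9: x = -17, y = 27
step 10: x = -16, y = 35
The first disagreement with the transcript is at step 10, where the value should be y = 35.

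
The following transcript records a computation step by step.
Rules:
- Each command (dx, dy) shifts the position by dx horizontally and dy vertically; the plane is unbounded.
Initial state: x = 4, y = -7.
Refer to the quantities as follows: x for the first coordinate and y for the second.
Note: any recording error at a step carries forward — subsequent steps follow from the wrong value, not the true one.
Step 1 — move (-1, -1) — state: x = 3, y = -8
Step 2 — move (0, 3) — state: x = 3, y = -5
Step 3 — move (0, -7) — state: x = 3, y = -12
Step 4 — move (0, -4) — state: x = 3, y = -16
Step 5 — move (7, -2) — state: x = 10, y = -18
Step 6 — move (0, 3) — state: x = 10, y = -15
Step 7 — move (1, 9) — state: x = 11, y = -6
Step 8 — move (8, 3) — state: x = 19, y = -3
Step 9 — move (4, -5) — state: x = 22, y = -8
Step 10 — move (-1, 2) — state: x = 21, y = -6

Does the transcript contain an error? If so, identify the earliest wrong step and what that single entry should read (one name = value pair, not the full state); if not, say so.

step 9, x = 23

step 1: x = 4 + (-1) = 3, y = -7 + (-1) = -8 -> checks out
step 2: x = 3 + (0) = 3, y = -8 + (3) = -5 -> no discrepancy
step 3: x = 3 + (0) = 3, y = -5 + (-7) = -12 -> checks out
step 4: x = 3 + (0) = 3, y = -12 + (-4) = -16 -> verified
step 5: x = 3 + (7) = 10, y = -16 + (-2) = -18 -> matches
step 6: x = 10 + (0) = 10, y = -18 + (3) = -15 -> matches
step 7: x = 10 + (1) = 11, y = -15 + (9) = -6 -> matches
step 8: x = 11 + (8) = 19, y = -6 + (3) = -3 -> consistent with the transcript
step 9: x = 19 + (4) = 23, y = -3 + (-5) = -8 -> the transcript disagrees here
First deviation found at step 9; the corrected entry is x = 23.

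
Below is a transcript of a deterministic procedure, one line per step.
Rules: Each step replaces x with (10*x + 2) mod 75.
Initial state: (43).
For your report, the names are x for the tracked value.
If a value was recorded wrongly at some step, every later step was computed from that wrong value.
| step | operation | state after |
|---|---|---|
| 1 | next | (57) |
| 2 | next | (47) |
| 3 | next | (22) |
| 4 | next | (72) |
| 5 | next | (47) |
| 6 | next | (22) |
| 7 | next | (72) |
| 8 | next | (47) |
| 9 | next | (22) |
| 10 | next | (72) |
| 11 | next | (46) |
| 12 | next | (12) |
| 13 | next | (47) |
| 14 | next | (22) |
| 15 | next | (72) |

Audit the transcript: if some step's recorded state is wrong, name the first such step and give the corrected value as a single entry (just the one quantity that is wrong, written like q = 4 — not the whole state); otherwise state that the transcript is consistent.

Recomputing the run from the initial state:
step 1: x = 57
step 2: x = 47
step 3: x = 22
step 4: x = 72
step 5: x = 47
step 6: x = 22
step 7: x = 72
step 8: x = 47
step 9: x = 22
step 10: x = 72
step 11: x = 47
step 12: x = 22
step 13: x = 72
step 14: x = 47
step 15: x = 22
The first disagreement with the transcript is at step 11, where the value should be x = 47.

step 11, x = 47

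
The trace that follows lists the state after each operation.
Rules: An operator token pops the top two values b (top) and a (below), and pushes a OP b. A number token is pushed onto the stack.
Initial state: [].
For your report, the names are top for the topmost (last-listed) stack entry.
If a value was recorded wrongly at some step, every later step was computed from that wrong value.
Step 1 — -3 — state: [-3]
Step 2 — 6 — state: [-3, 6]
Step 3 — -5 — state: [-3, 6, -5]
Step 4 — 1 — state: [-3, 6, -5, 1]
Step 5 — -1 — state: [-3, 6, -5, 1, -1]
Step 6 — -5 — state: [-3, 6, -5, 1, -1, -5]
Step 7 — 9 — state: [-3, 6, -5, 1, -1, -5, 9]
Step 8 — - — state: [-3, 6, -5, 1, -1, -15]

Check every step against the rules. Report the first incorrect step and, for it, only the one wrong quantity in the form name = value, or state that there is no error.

1. push -3: top = -3 (in agreement)
2. push 6: top = 6 (verified)
3. push -5: top = -5 (agrees with the trace)
4. push 1: top = 1 (matches)
5. push -1: top = -1 (confirmed correct)
6. push -5: top = -5 (verified)
7. push 9: top = 9 (confirmed correct)
8. -5 - 9 = -14 (first mismatch against the trace)
The audit stops at step 8: the recorded entry is wrong and should be top = -14.

step 8, top = -14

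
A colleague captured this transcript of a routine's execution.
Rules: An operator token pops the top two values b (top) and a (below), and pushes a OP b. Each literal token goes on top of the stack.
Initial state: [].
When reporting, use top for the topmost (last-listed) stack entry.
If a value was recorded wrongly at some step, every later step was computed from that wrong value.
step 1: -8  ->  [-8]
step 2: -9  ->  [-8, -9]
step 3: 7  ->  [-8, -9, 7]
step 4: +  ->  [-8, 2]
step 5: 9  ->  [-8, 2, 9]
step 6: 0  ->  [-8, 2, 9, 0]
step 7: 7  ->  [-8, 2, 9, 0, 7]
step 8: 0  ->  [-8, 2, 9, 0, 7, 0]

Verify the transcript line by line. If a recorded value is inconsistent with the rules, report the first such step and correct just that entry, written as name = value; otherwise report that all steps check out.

Recomputing the run from the initial state:
step 1: [-8]
step 2: [-8, -9]
step 3: [-8, -9, 7]
step 4: [-8, -2]
step 5: [-8, -2, 9]
step 6: [-8, -2, 9, 0]
step 7: [-8, -2, 9, 0, 7]
step 8: [-8, -2, 9, 0, 7, 0]
The first disagreement with the transcript is at step 4, where the value should be top = -2.

step 4, top = -2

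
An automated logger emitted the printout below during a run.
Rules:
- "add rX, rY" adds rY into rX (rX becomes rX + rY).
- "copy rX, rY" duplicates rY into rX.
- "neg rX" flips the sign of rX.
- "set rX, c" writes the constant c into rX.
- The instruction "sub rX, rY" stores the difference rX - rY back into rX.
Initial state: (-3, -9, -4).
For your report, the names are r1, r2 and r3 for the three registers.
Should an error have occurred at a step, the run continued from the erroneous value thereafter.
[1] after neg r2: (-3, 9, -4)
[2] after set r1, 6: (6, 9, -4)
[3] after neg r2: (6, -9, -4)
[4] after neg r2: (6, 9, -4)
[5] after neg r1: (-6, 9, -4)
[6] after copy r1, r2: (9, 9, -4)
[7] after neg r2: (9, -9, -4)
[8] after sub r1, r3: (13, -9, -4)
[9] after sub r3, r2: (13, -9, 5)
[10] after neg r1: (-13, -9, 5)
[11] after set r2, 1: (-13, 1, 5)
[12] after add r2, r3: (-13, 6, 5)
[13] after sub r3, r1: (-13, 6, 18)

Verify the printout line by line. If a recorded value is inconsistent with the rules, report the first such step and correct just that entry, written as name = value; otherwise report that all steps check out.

Recomputing the run from the initial state:
step 1: r1 = -3, r2 = 9, r3 = -4
step 2: r1 = 6, r2 = 9, r3 = -4
step 3: r1 = 6, r2 = -9, r3 = -4
step 4: r1 = 6, r2 = 9, r3 = -4
step 5: r1 = -6, r2 = 9, r3 = -4
step 6: r1 = 9, r2 = 9, r3 = -4
step 7: r1 = 9, r2 = -9, r3 = -4
step 8: r1 = 13, r2 = -9, r3 = -4
step 9: r1 = 13, r2 = -9, r3 = 5
step 10: r1 = -13, r2 = -9, r3 = 5
step 11: r1 = -13, r2 = 1, r3 = 5
step 12: r1 = -13, r2 = 6, r3 = 5
step 13: r1 = -13, r2 = 6, r3 = 18
This matches the printout at every step.

no error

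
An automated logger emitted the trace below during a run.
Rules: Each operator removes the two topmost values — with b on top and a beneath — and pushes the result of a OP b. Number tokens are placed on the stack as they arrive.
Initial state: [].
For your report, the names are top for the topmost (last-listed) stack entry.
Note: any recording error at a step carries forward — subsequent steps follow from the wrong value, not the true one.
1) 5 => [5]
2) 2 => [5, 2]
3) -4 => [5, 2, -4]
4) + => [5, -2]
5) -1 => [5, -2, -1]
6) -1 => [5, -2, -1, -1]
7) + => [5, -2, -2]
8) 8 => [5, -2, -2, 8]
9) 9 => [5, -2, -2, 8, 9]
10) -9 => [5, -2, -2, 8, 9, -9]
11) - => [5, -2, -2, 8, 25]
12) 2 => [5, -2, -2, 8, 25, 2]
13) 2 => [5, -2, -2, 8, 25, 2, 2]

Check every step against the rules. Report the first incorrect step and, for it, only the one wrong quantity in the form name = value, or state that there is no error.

1. push 5: top = 5 (same as recorded)
2. push 2: top = 2 (same as recorded)
3. push -4: top = -4 (matches)
4. 2 + -4 = -2 (confirmed correct)
5. push -1: top = -1 (checks out)
6. push -1: top = -1 (confirmed correct)
7. -1 + -1 = -2 (consistent with the trace)
8. push 8: top = 8 (consistent with the trace)
9. push 9: top = 9 (consistent with the trace)
10. push -9: top = -9 (confirmed correct)
11. 9 - -9 = 18 (the recorded entry deviates here)
First incorrect step: 11; the correct value is top = 18.

step 11, top = 18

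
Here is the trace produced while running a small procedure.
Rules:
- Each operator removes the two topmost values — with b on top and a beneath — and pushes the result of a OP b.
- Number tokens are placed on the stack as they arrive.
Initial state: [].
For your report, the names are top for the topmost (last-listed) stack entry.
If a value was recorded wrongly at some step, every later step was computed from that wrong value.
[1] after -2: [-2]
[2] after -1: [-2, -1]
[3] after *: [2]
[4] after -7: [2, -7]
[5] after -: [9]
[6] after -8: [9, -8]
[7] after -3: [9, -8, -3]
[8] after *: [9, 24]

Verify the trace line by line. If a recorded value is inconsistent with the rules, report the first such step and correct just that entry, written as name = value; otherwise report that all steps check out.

Recomputing the run from the initial state:
step 1: [-2]
step 2: [-2, -1]
step 3: [2]
step 4: [2, -7]
step 5: [9]
step 6: [9, -8]
step 7: [9, -8, -3]
step 8: [9, 24]
This matches the trace at every step.

no error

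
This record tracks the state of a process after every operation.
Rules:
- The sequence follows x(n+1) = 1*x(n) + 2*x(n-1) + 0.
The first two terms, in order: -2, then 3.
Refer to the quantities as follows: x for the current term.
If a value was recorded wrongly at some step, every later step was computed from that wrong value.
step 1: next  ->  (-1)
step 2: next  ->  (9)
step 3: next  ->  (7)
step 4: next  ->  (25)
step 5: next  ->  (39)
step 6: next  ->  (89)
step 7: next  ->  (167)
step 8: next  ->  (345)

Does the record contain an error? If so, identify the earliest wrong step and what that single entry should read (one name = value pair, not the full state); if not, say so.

step 2, x = 5

Recomputing the run from the initial state:
step 1: x = -1
step 2: x = 5
step 3: x = 3
step 4: x = 13
step 5: x = 19
step 6: x = 45
step 7: x = 83
step 8: x = 173
The first disagreement with the record is at step 2, where the value should be x = 5.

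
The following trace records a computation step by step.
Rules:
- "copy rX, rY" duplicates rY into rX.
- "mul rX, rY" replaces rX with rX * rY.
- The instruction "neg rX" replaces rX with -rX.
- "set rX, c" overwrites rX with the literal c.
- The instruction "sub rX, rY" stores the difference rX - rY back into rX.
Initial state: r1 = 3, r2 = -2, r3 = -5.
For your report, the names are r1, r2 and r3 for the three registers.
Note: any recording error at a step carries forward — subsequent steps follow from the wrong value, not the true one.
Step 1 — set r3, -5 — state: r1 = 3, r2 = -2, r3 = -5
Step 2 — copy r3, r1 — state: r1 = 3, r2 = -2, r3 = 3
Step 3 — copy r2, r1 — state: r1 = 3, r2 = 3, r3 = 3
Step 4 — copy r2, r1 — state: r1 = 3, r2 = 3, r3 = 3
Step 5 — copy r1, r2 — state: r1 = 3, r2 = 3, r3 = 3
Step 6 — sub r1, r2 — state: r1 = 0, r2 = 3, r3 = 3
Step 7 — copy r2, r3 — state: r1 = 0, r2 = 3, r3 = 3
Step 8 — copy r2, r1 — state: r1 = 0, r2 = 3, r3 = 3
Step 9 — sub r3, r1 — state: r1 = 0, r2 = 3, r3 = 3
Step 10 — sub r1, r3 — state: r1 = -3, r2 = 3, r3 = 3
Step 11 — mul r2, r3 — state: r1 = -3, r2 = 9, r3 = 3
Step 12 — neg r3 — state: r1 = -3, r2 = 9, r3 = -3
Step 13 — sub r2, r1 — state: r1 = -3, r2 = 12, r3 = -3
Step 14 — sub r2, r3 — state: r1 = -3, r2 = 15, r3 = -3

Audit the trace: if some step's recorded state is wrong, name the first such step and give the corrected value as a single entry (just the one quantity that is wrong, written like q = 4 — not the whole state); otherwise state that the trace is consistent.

step 8, r2 = 0

1. r3 = -5 (confirmed correct)
2. r3 = 3 (consistent with the trace)
3. r2 = 3 (checks out)
4. r2 = 3 (exactly as logged)
5. r1 = 3 (checks out)
6. r1 = 3 - 3 = 0 (no discrepancy)
7. r2 = 3 (same as recorded)
8. r2 = 0 (a discrepancy with the trace)
Conclusion: step 8 carries the first error; the entry should be r2 = 0.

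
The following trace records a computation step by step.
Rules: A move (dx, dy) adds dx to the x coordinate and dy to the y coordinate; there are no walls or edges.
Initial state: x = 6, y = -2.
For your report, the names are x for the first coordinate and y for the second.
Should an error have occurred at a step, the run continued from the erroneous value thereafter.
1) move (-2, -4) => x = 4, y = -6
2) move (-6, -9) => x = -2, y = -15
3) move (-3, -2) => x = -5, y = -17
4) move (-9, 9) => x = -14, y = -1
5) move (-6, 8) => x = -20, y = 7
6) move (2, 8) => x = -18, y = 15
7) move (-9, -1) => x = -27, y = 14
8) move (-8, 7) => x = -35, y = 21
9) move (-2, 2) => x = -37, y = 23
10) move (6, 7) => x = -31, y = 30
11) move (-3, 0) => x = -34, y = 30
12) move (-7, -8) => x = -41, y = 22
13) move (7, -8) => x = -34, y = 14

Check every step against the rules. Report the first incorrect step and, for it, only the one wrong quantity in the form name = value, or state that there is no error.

step 4, y = -8

step 1: x = 6 + (-2) = 4, y = -2 + (-4) = -6 -> no discrepancy
step 2: x = 4 + (-6) = -2, y = -6 + (-9) = -15 -> checks out
step 3: x = -2 + (-3) = -5, y = -15 + (-2) = -17 -> verified
step 4: x = -5 + (-9) = -14, y = -17 + (9) = -8 -> the entry is off here
So the first discrepancy is step 4, where the right value is y = -8.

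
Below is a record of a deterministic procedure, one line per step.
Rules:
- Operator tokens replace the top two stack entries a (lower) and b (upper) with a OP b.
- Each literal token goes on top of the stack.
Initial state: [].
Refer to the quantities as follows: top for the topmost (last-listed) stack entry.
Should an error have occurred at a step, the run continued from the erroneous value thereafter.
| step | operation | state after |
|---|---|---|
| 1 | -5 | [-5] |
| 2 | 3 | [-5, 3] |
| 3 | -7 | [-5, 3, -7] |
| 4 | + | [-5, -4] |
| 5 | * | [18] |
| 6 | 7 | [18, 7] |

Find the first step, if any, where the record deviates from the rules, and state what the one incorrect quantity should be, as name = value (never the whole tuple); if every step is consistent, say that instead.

Recomputing the run from the initial state:
step 1: [-5]
step 2: [-5, 3]
step 3: [-5, 3, -7]
step 4: [-5, -4]
step 5: [20]
step 6: [20, 7]
The first disagreement with the record is at step 5, where the value should be top = 20.

step 5, top = 20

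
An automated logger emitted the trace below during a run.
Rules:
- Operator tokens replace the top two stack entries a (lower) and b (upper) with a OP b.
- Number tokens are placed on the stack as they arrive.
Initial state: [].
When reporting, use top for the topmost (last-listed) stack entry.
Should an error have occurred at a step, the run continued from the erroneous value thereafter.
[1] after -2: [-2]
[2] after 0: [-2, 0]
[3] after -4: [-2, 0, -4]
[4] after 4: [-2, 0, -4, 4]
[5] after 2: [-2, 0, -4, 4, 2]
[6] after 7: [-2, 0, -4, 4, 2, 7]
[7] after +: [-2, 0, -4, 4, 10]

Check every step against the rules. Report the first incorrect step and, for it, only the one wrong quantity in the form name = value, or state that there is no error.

step 7, top = 9

Recomputing the run from the initial state:
step 1: [-2]
step 2: [-2, 0]
step 3: [-2, 0, -4]
step 4: [-2, 0, -4, 4]
step 5: [-2, 0, -4, 4, 2]
step 6: [-2, 0, -4, 4, 2, 7]
step 7: [-2, 0, -4, 4, 9]
The first disagreement with the trace is at step 7, where the value should be top = 9.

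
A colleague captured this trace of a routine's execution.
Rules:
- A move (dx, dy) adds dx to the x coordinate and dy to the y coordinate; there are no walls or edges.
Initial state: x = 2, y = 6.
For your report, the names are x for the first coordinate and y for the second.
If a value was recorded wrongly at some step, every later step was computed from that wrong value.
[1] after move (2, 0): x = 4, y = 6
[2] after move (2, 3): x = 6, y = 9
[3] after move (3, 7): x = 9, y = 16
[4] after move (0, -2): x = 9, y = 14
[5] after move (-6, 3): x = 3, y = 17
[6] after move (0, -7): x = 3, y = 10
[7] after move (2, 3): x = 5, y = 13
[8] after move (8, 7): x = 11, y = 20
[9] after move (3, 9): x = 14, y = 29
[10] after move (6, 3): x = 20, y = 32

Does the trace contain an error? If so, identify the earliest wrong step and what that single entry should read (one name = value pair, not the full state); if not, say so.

step 1: x = 2 + (2) = 4, y = 6 + (0) = 6 -> checks out
step 2: x = 4 + (2) = 6, y = 6 + (3) = 9 -> no discrepancy
step 3: x = 6 + (3) = 9, y = 9 + (7) = 16 -> consistent with the trace
step 4: x = 9 + (0) = 9, y = 16 + (-2) = 14 -> verified
step 5: x = 9 + (-6) = 3, y = 14 + (3) = 17 -> same as recorded
step 6: x = 3 + (0) = 3, y = 17 + (-7) = 10 -> in agreement
step 7: x = 3 + (2) = 5, y = 10 + (3) = 13 -> checks out
step 8: x = 5 + (8) = 13, y = 13 + (7) = 20 -> the trace disagrees here
Conclusion: step 8 carries the first error; the entry should be x = 13.

step 8, x = 13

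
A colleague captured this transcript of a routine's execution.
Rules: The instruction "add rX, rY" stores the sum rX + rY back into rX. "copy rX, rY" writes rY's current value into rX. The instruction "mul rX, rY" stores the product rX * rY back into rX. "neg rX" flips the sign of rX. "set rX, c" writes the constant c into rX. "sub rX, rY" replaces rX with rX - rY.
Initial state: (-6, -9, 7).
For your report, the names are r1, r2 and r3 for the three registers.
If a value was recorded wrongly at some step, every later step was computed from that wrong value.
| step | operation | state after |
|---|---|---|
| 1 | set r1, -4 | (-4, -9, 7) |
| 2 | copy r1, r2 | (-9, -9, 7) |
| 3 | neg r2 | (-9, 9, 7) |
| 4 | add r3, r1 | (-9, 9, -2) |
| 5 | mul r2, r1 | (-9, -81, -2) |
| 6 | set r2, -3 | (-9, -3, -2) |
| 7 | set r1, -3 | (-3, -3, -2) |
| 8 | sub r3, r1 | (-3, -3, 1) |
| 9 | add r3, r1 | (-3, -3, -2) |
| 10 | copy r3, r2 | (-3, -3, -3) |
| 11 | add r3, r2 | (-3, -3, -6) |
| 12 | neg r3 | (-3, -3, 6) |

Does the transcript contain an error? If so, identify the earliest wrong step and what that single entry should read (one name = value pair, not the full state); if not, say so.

Recomputing the run from the initial state:
step 1: r1 = -4, r2 = -9, r3 = 7
step 2: r1 = -9, r2 = -9, r3 = 7
step 3: r1 = -9, r2 = 9, r3 = 7
step 4: r1 = -9, r2 = 9, r3 = -2
step 5: r1 = -9, r2 = -81, r3 = -2
step 6: r1 = -9, r2 = -3, r3 = -2
step 7: r1 = -3, r2 = -3, r3 = -2
step 8: r1 = -3, r2 = -3, r3 = 1
step 9: r1 = -3, r2 = -3, r3 = -2
step 10: r1 = -3, r2 = -3, r3 = -3
step 11: r1 = -3, r2 = -3, r3 = -6
step 12: r1 = -3, r2 = -3, r3 = 6
This matches the transcript at every step.

no error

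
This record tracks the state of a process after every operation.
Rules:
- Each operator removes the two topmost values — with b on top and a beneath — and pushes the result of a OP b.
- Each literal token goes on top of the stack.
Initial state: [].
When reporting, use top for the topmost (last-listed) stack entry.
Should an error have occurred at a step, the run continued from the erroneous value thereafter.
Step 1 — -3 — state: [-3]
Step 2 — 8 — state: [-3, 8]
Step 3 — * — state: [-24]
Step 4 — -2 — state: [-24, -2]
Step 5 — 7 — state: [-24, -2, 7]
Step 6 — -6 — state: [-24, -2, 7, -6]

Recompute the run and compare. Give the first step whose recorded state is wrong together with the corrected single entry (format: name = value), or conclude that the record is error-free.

no error

1. push -3: top = -3 (exactly as logged)
2. push 8: top = 8 (matches)
3. -3 * 8 = -24 (in agreement)
4. push -2: top = -2 (agrees with the record)
5. push 7: top = 7 (in agreement)
6. push -6: top = -6 (no discrepancy)
Nothing is out of place; the run is error-free.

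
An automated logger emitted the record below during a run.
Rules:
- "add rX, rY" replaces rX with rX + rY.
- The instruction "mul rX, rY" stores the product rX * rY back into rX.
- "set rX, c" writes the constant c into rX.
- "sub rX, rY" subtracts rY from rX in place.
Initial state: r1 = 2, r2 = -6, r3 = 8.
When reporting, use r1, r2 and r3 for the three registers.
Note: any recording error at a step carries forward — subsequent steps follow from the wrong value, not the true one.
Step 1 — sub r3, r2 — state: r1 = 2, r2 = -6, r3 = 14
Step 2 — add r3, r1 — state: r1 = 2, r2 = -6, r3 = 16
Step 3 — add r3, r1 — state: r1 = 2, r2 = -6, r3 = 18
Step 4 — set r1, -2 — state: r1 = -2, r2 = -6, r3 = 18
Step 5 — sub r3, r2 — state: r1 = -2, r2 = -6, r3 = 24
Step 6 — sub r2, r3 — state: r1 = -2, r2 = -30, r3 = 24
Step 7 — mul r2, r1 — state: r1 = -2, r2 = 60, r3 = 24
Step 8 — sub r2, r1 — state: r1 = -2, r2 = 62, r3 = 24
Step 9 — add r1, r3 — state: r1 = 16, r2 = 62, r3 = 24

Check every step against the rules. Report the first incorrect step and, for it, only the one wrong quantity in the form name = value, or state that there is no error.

Step 1: r3 = 8 - -6 = 14 — verified.
Step 2: r3 = 14 + 2 = 16 — in agreement.
Step 3: r3 = 16 + 2 = 18 — matches.
Step 4: r1 = -2 — confirmed correct.
Step 5: r3 = 18 - -6 = 24 — same as recorded.
Step 6: r2 = -6 - 24 = -30 — same as recorded.
Step 7: r2 = -30 * -2 = 60 — in agreement.
Step 8: r2 = 60 - -2 = 62 — consistent with the record.
Step 9: r1 = -2 + 24 = 22 — the record disagrees here.
The earliest wrong entry is at step 9: it should read r1 = 22.

step 9, r1 = 22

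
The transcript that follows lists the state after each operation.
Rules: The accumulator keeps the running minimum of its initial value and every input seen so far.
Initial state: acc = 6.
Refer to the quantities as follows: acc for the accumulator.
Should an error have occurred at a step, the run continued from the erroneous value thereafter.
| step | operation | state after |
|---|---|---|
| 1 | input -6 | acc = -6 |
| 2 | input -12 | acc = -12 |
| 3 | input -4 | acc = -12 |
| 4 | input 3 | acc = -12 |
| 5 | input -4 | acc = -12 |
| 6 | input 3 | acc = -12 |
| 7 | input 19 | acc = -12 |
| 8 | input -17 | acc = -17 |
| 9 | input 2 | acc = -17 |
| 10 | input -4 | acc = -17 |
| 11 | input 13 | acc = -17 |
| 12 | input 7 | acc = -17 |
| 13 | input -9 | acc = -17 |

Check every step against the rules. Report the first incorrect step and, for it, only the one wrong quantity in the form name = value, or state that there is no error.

1. acc = min(6, -6) = -6 (consistent with the transcript)
2. acc = min(-6, -12) = -12 (verified)
3. acc = min(-12, -4) = -12 (agrees with the transcript)
4. acc = min(-12, 3) = -12 (no discrepancy)
5. acc = min(-12, -4) = -12 (consistent with the transcript)
6. acc = min(-12, 3) = -12 (in agreement)
7. acc = min(-12, 19) = -12 (in agreement)
8. acc = min(-12, -17) = -17 (in agreement)
9. acc = min(-17, 2) = -17 (same as recorded)
10. acc = min(-17, -4) = -17 (verified)
11. acc = min(-17, 13) = -17 (no discrepancy)
12. acc = min(-17, 7) = -17 (confirmed correct)
13. acc = min(-17, -9) = -17 (verified)
Every step is consistent.

no error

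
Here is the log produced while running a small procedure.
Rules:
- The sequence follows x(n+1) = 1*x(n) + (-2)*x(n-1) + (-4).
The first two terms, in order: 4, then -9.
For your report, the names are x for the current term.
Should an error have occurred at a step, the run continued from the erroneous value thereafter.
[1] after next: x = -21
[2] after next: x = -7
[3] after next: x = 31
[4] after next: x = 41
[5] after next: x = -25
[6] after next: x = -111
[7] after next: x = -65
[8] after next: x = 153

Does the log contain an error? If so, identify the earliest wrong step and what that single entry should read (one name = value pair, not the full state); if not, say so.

Recomputing the run from the initial state:
step 1: x = -21
step 2: x = -7
step 3: x = 31
step 4: x = 41
step 5: x = -25
step 6: x = -111
step 7: x = -65
step 8: x = 153
This matches the log at every step.

no error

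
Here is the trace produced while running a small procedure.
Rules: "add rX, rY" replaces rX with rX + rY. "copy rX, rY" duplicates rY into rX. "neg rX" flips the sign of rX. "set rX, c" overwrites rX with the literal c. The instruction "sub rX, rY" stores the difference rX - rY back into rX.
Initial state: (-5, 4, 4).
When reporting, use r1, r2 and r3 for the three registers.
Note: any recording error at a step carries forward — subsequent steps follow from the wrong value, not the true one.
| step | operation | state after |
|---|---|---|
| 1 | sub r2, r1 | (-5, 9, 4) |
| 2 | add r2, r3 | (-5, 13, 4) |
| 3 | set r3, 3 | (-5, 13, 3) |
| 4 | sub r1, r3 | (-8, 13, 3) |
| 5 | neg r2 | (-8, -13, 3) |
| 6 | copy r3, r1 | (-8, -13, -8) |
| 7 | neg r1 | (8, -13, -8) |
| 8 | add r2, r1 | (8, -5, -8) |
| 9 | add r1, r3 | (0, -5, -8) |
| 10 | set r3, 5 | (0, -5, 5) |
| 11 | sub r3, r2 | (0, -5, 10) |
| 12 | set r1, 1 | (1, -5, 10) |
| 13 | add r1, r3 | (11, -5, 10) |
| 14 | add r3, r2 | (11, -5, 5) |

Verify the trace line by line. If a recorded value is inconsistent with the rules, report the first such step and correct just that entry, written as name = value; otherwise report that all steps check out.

Recomputing the run from the initial state:
step 1: r1 = -5, r2 = 9, r3 = 4
step 2: r1 = -5, r2 = 13, r3 = 4
step 3: r1 = -5, r2 = 13, r3 = 3
step 4: r1 = -8, r2 = 13, r3 = 3
step 5: r1 = -8, r2 = -13, r3 = 3
step 6: r1 = -8, r2 = -13, r3 = -8
step 7: r1 = 8, r2 = -13, r3 = -8
step 8: r1 = 8, r2 = -5, r3 = -8
step 9: r1 = 0, r2 = -5, r3 = -8
step 10: r1 = 0, r2 = -5, r3 = 5
step 11: r1 = 0, r2 = -5, r3 = 10
step 12: r1 = 1, r2 = -5, r3 = 10
step 13: r1 = 11, r2 = -5, r3 = 10
step 14: r1 = 11, r2 = -5, r3 = 5
This matches the trace at every step.

no error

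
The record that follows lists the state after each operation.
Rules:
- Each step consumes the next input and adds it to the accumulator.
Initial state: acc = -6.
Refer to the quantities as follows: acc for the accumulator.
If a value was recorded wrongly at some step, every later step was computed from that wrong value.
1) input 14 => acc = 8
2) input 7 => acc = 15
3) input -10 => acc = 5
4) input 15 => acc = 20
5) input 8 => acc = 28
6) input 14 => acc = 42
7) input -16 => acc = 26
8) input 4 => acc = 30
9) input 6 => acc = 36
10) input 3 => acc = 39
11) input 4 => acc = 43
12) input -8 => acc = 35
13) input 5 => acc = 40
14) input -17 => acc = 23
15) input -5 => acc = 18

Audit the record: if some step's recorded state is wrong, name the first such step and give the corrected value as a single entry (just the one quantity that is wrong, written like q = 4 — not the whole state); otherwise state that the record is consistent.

step 1: acc = -6 + 14 = 8 -> no discrepancy
step 2: acc = 8 + 7 = 15 -> same as recorded
step 3: acc = 15 + -10 = 5 -> consistent with the record
step 4: acc = 5 + 15 = 20 -> agrees with the record
step 5: acc = 20 + 8 = 28 -> verified
step 6: acc = 28 + 14 = 42 -> checks out
step 7: acc = 42 + -16 = 26 -> checks out
step 8: acc = 26 + 4 = 30 -> matches
step 9: acc = 30 + 6 = 36 -> consistent with the record
step 10: acc = 36 + 3 = 39 -> confirmed correct
step 11: acc = 39 + 4 = 43 -> confirmed correct
step 12: acc = 43 + -8 = 35 -> matches
step 13: acc = 35 + 5 = 40 -> verified
step 14: acc = 40 + -17 = 23 -> no discrepancy
step 15: acc = 23 + -5 = 18 -> checks out
Every step is consistent.

no error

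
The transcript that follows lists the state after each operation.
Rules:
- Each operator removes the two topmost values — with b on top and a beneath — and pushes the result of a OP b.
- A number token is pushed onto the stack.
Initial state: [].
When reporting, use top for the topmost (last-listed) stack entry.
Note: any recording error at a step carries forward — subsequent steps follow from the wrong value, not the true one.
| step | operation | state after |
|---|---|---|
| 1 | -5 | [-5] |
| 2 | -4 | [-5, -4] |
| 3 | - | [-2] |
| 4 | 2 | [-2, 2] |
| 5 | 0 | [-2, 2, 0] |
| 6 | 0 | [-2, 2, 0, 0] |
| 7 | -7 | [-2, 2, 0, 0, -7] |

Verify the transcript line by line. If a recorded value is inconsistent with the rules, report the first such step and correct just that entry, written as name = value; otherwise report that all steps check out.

step 3, top = -1

1. push -5: top = -5 (consistent with the transcript)
2. push -4: top = -4 (matches)
3. -5 - -4 = -1 (the transcript has a different value)
Step 3 is the first one off; corrected, top = -1.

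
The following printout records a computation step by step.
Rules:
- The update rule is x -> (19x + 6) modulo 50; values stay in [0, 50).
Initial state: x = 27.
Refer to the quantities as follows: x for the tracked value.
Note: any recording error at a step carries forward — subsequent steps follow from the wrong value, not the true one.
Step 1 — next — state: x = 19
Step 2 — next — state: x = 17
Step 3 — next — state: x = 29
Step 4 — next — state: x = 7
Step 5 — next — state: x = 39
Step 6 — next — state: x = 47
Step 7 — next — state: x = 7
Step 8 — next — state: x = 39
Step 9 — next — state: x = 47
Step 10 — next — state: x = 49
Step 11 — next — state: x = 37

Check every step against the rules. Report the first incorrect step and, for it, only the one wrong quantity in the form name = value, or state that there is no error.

1. x = (19*27 + 6) mod 50 = 19 (verified)
2. x = (19*19 + 6) mod 50 = 17 (consistent with the printout)
3. x = (19*17 + 6) mod 50 = 29 (verified)
4. x = (19*29 + 6) mod 50 = 7 (matches)
5. x = (19*7 + 6) mod 50 = 39 (checks out)
6. x = (19*39 + 6) mod 50 = 47 (consistent with the printout)
7. x = (19*47 + 6) mod 50 = 49 (this is not what the printout shows)
The audit stops at step 7: the recorded entry is wrong and should be x = 49.

step 7, x = 49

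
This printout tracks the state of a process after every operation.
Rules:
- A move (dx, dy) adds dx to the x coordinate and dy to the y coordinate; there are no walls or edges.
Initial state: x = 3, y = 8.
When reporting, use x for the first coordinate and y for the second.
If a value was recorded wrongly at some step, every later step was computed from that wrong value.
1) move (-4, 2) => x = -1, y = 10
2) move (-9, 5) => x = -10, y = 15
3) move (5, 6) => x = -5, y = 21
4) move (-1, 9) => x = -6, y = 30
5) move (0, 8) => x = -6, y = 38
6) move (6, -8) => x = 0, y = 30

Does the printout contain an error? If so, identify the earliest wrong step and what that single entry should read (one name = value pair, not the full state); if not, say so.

step 1: x = 3 + (-4) = -1, y = 8 + (2) = 10 -> in agreement
step 2: x = -1 + (-9) = -10, y = 10 + (5) = 15 -> consistent with the printout
step 3: x = -10 + (5) = -5, y = 15 + (6) = 21 -> matches
step 4: x = -5 + (-1) = -6, y = 21 + (9) = 30 -> exactly as logged
step 5: x = -6 + (0) = -6, y = 30 + (8) = 38 -> same as recorded
step 6: x = -6 + (6) = 0, y = 38 + (-8) = 30 -> in agreement
All steps check out; nothing to correct.

no error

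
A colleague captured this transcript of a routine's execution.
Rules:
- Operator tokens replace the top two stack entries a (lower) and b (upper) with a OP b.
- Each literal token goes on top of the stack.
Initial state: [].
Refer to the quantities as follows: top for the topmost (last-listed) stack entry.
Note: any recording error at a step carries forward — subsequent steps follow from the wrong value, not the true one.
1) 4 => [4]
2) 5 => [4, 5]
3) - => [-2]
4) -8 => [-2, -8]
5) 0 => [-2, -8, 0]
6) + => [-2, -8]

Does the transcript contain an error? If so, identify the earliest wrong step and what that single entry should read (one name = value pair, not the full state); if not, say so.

step 3, top = -1

Recomputing the run from the initial state:
step 1: [4]
step 2: [4, 5]
step 3: [-1]
step 4: [-1, -8]
step 5: [-1, -8, 0]
step 6: [-1, -8]
The first disagreement with the transcript is at step 3, where the value should be top = -1.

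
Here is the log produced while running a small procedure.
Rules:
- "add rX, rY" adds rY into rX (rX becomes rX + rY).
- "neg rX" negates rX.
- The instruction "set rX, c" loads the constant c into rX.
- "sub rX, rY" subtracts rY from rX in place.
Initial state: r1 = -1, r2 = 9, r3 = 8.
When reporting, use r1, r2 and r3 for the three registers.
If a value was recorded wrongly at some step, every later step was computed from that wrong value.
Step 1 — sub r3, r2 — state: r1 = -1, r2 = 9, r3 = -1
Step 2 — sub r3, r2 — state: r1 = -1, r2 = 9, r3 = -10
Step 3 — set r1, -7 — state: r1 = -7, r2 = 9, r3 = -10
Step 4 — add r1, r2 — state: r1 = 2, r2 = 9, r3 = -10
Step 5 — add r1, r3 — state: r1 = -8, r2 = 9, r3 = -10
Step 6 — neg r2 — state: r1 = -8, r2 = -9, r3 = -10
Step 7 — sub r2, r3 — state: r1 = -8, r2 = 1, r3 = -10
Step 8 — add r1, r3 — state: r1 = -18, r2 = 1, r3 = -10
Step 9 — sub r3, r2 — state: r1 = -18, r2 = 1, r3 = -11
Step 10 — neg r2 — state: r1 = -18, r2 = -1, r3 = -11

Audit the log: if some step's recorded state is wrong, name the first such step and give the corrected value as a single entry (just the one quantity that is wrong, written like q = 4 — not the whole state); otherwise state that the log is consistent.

Recomputing the run from the initial state:
step 1: r1 = -1, r2 = 9, r3 = -1
step 2: r1 = -1, r2 = 9, r3 = -10
step 3: r1 = -7, r2 = 9, r3 = -10
step 4: r1 = 2, r2 = 9, r3 = -10
step 5: r1 = -8, r2 = 9, r3 = -10
step 6: r1 = -8, r2 = -9, r3 = -10
step 7: r1 = -8, r2 = 1, r3 = -10
step 8: r1 = -18, r2 = 1, r3 = -10
step 9: r1 = -18, r2 = 1, r3 = -11
step 10: r1 = -18, r2 = -1, r3 = -11
This matches the log at every step.

no error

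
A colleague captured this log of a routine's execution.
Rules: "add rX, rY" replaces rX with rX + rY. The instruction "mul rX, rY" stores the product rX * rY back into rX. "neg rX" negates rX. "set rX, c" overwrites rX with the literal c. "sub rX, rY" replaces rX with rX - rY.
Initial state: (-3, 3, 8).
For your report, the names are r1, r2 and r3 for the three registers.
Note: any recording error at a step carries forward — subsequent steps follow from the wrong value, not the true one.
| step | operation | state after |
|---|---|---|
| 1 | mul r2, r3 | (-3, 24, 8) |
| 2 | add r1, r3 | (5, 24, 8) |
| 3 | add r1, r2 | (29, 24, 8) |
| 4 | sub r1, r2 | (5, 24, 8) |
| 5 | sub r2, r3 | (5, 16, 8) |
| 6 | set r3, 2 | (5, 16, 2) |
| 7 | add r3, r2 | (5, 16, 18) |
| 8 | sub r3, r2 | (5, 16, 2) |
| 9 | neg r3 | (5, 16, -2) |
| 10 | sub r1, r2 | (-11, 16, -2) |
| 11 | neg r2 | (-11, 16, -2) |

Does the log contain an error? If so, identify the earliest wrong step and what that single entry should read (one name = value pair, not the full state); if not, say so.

step 11, r2 = -16

step 1: r2 = 3 * 8 = 24 -> same as recorded
step 2: r1 = -3 + 8 = 5 -> exactly as logged
step 3: r1 = 5 + 24 = 29 -> confirmed correct
step 4: r1 = 29 - 24 = 5 -> matches
step 5: r2 = 24 - 8 = 16 -> agrees with the log
step 6: r3 = 2 -> consistent with the log
step 7: r3 = 2 + 16 = 18 -> consistent with the log
step 8: r3 = 18 - 16 = 2 -> same as recorded
step 9: r3 = -(2) = -2 -> no discrepancy
step 10: r1 = 5 - 16 = -11 -> same as recorded
step 11: r2 = -(16) = -16 -> the recorded entry deviates here
So the first discrepancy is step 11, where the right value is r2 = -16.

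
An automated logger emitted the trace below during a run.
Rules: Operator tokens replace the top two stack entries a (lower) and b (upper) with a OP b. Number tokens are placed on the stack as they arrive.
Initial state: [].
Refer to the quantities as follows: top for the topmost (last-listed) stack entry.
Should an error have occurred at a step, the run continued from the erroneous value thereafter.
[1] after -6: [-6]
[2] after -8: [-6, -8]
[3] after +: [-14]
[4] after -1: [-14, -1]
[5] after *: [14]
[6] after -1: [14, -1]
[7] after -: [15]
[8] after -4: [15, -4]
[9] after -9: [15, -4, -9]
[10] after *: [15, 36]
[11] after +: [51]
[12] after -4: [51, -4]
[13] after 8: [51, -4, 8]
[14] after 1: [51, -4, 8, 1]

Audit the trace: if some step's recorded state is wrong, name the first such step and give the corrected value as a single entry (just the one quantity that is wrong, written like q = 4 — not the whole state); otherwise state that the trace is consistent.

no error

Recomputing the run from the initial state:
step 1: [-6]
step 2: [-6, -8]
step 3: [-14]
step 4: [-14, -1]
step 5: [14]
step 6: [14, -1]
step 7: [15]
step 8: [15, -4]
step 9: [15, -4, -9]
step 10: [15, 36]
step 11: [51]
step 12: [51, -4]
step 13: [51, -4, 8]
step 14: [51, -4, 8, 1]
This matches the trace at every step.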